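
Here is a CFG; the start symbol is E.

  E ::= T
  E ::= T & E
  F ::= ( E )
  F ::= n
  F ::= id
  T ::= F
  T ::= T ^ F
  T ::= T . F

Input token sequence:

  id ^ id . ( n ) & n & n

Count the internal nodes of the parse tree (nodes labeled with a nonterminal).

16

[E [T [T [T [F id]] ^ [F id]] . [F ( [E [T [F n]]] )]] & [E [T [F n]] & [E [T [F n]]]]]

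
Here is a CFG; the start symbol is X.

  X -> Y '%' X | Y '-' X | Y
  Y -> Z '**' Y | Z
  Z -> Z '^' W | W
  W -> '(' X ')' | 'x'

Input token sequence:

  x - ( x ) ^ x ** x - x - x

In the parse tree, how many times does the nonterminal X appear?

5

[X [Y [Z [W x]]] - [X [Y [Z [Z [W ( [X [Y [Z [W x]]]] )]] ^ [W x]] ** [Y [Z [W x]]]] - [X [Y [Z [W x]]] - [X [Y [Z [W x]]]]]]]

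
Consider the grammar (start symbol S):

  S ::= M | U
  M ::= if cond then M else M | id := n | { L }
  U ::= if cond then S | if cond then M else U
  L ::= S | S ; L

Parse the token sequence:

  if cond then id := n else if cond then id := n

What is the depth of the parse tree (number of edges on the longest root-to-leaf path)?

5

[S [U if cond then [M id := n] else [U if cond then [S [M id := n]]]]]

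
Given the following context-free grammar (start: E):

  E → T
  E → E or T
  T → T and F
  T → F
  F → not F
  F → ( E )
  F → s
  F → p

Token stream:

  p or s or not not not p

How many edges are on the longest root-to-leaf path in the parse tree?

[E [E [E [T [F p]]] or [T [F s]]] or [T [F not [F not [F not [F p]]]]]]

6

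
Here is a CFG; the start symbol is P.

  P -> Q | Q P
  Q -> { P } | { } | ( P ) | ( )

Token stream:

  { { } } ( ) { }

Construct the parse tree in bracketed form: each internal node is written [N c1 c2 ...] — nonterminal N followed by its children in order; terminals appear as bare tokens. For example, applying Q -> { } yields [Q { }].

P
Q P
{ P } P
{ Q } P
{ { } } P
{ { } } Q P
{ { } } ( ) P
{ { } } ( ) Q
{ { } } ( ) { }

[P [Q { [P [Q { }]] }] [P [Q ( )] [P [Q { }]]]]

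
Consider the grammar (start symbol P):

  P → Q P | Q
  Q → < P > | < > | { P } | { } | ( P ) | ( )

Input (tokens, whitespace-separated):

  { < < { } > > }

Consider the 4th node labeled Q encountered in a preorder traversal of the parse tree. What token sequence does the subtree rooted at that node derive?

[P [Q { [P [Q < [P [Q < [P [Q { }]] >]] >]] }]]

{ }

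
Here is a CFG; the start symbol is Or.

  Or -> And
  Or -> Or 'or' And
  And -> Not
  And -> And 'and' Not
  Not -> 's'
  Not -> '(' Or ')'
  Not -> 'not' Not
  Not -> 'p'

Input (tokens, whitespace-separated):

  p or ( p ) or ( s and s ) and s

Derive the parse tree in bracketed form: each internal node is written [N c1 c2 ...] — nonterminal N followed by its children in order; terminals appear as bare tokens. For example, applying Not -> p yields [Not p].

Or
Or or And
Or or And or And
And or And or And
Not or And or And
p or And or And
p or Not or And
p or ( Or ) or And
p or ( And ) or And
p or ( Not ) or And
p or ( p ) or And
p or ( p ) or And and Not
p or ( p ) or Not and Not
p or ( p ) or ( Or ) and Not
p or ( p ) or ( And ) and Not
p or ( p ) or ( And and Not ) and Not
p or ( p ) or ( Not and Not ) and Not
p or ( p ) or ( s and Not ) and Not
p or ( p ) or ( s and s ) and Not
p or ( p ) or ( s and s ) and s

[Or [Or [Or [And [Not p]]] or [And [Not ( [Or [And [Not p]]] )]]] or [And [And [Not ( [Or [And [And [Not s]] and [Not s]]] )]] and [Not s]]]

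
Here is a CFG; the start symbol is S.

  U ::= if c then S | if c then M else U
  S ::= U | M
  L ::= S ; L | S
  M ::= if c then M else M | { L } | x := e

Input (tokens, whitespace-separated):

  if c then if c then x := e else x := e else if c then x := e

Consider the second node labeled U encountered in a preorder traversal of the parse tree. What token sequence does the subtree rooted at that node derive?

[S [U if c then [M if c then [M x := e] else [M x := e]] else [U if c then [S [M x := e]]]]]

if c then x := e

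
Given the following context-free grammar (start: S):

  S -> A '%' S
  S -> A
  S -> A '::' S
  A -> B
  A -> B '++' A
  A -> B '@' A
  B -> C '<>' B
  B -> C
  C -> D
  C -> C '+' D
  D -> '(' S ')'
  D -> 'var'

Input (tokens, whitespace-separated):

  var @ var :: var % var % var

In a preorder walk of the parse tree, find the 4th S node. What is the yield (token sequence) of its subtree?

[S [A [B [C [D var]]] @ [A [B [C [D var]]]]] :: [S [A [B [C [D var]]]] % [S [A [B [C [D var]]]] % [S [A [B [C [D var]]]]]]]]

var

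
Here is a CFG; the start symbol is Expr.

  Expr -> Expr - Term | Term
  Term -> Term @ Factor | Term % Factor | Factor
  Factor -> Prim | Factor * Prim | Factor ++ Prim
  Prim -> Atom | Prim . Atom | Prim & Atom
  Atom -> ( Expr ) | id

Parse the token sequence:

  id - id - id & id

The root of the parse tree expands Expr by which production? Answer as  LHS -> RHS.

[Expr [Expr [Expr [Term [Factor [Prim [Atom id]]]]] - [Term [Factor [Prim [Atom id]]]]] - [Term [Factor [Prim [Prim [Atom id]] & [Atom id]]]]]

Expr -> Expr - Term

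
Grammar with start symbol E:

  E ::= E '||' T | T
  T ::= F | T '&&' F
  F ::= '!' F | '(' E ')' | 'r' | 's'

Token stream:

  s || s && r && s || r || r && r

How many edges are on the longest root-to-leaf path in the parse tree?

[E [E [E [E [T [F s]]] || [T [T [T [F s]] && [F r]] && [F s]]] || [T [F r]]] || [T [T [F r]] && [F r]]]

7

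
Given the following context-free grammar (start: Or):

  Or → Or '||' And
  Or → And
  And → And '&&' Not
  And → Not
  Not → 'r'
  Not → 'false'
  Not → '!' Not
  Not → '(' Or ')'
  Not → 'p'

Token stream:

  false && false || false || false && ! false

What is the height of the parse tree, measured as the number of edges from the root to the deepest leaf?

[Or [Or [Or [And [And [Not false]] && [Not false]]] || [And [Not false]]] || [And [And [Not false]] && [Not ! [Not false]]]]

6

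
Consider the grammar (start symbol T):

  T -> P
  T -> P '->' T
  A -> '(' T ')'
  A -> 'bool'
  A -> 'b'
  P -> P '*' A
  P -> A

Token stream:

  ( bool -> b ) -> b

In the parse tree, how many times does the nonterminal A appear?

4

[T [P [A ( [T [P [A bool]] -> [T [P [A b]]]] )]] -> [T [P [A b]]]]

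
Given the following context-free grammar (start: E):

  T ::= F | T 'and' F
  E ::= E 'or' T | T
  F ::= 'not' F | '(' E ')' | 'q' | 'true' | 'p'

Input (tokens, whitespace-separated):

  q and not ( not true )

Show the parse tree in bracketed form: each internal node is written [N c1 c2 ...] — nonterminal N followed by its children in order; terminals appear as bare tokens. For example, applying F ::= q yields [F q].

E
T
T and F
F and F
q and F
q and not F
q and not ( E )
q and not ( T )
q and not ( F )
q and not ( not F )
q and not ( not true )

[E [T [T [F q]] and [F not [F ( [E [T [F not [F true]]]] )]]]]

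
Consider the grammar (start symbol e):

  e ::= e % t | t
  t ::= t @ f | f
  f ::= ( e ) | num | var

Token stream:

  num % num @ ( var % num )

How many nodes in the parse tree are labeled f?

[e [e [t [f num]]] % [t [t [f num]] @ [f ( [e [e [t [f var]]] % [t [f num]]] )]]]

5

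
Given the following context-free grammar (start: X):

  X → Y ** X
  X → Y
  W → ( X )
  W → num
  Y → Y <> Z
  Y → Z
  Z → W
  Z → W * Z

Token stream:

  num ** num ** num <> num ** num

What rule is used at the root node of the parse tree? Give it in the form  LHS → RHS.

X → Y ** X

[X [Y [Z [W num]]] ** [X [Y [Z [W num]]] ** [X [Y [Y [Z [W num]]] <> [Z [W num]]] ** [X [Y [Z [W num]]]]]]]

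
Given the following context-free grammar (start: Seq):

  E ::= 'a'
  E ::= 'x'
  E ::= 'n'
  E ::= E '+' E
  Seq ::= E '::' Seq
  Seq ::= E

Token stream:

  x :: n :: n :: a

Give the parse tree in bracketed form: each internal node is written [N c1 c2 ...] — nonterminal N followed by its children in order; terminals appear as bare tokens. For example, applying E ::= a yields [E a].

[Seq [E x] :: [Seq [E n] :: [Seq [E n] :: [Seq [E a]]]]]

Seq
E :: Seq
x :: Seq
x :: E :: Seq
x :: n :: Seq
x :: n :: E :: Seq
x :: n :: n :: Seq
x :: n :: n :: E
x :: n :: n :: a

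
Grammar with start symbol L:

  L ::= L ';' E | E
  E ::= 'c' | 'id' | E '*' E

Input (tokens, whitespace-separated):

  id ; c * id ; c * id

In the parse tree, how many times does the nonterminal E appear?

7

[L [L [L [E id]] ; [E [E c] * [E id]]] ; [E [E c] * [E id]]]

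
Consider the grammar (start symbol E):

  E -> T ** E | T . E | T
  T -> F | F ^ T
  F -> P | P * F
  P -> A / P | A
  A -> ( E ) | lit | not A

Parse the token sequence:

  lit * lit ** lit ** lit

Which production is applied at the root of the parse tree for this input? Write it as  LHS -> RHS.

E -> T ** E

[E [T [F [P [A lit]] * [F [P [A lit]]]]] ** [E [T [F [P [A lit]]]] ** [E [T [F [P [A lit]]]]]]]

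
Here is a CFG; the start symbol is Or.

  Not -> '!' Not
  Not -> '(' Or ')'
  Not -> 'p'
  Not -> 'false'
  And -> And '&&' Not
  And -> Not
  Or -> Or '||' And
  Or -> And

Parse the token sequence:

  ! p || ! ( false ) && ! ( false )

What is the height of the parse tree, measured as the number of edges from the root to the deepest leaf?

8

[Or [Or [And [Not ! [Not p]]]] || [And [And [Not ! [Not ( [Or [And [Not false]]] )]]] && [Not ! [Not ( [Or [And [Not false]]] )]]]]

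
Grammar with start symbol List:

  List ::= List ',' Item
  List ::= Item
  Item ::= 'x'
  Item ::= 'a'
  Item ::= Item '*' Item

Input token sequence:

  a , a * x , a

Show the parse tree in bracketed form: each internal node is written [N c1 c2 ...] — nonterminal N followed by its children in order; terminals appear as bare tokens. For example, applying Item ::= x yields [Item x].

List
List , Item
List , Item , Item
Item , Item , Item
a , Item , Item
a , Item * Item , Item
a , a * Item , Item
a , a * x , Item
a , a * x , a

[List [List [List [Item a]] , [Item [Item a] * [Item x]]] , [Item a]]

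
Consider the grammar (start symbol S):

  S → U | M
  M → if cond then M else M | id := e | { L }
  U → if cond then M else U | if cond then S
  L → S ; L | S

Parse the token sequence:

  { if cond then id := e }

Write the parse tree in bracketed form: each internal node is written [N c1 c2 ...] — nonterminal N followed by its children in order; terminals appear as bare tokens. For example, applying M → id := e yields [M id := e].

[S [M { [L [S [U if cond then [S [M id := e]]]]] }]]

S
M
{ L }
{ S }
{ U }
{ if cond then S }
{ if cond then M }
{ if cond then id := e }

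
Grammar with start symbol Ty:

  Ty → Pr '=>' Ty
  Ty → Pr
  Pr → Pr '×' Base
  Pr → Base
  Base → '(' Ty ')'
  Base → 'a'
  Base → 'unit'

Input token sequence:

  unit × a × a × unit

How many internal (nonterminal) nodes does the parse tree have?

[Ty [Pr [Pr [Pr [Pr [Base unit]] × [Base a]] × [Base a]] × [Base unit]]]

9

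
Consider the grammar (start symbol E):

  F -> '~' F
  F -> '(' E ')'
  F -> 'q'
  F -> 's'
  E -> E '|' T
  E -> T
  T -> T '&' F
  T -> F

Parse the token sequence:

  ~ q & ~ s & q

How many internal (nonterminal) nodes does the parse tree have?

9

[E [T [T [T [F ~ [F q]]] & [F ~ [F s]]] & [F q]]]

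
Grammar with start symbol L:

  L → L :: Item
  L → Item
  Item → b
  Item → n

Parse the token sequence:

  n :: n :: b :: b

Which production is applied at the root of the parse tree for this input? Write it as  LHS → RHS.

L → L :: Item

[L [L [L [L [Item n]] :: [Item n]] :: [Item b]] :: [Item b]]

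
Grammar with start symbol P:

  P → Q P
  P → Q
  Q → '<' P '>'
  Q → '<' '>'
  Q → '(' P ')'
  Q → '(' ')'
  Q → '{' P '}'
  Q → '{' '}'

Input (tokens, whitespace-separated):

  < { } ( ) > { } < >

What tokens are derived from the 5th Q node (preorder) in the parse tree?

[P [Q < [P [Q { }] [P [Q ( )]]] >] [P [Q { }] [P [Q < >]]]]

< >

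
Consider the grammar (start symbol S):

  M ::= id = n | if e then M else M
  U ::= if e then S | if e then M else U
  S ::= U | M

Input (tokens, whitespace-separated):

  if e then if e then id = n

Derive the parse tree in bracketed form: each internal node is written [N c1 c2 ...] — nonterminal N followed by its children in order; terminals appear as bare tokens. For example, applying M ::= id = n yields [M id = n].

[S [U if e then [S [U if e then [S [M id = n]]]]]]

S
U
if e then S
if e then U
if e then if e then S
if e then if e then M
if e then if e then id = n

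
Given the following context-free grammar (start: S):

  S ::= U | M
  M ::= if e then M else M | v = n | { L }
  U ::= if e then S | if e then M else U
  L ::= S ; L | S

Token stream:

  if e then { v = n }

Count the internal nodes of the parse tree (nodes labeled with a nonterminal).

[S [U if e then [S [M { [L [S [M v = n]]] }]]]]

7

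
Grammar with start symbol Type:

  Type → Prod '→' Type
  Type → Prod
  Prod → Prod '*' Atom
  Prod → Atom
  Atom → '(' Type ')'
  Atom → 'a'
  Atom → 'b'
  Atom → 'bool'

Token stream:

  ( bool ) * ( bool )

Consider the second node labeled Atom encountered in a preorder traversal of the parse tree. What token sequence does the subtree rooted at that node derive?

bool

[Type [Prod [Prod [Atom ( [Type [Prod [Atom bool]]] )]] * [Atom ( [Type [Prod [Atom bool]]] )]]]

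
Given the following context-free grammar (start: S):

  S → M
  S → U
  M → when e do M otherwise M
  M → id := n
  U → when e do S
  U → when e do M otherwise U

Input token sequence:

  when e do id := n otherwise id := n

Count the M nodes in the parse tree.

3

[S [M when e do [M id := n] otherwise [M id := n]]]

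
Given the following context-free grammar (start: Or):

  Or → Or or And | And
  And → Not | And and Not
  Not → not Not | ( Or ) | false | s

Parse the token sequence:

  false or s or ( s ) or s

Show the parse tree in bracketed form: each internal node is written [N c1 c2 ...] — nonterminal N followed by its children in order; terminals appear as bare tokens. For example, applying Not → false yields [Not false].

[Or [Or [Or [Or [And [Not false]]] or [And [Not s]]] or [And [Not ( [Or [And [Not s]]] )]]] or [And [Not s]]]

Or
Or or And
Or or And or And
Or or And or And or And
And or And or And or And
Not or And or And or And
false or And or And or And
false or Not or And or And
false or s or And or And
false or s or Not or And
false or s or ( Or ) or And
false or s or ( And ) or And
false or s or ( Not ) or And
false or s or ( s ) or And
false or s or ( s ) or Not
false or s or ( s ) or s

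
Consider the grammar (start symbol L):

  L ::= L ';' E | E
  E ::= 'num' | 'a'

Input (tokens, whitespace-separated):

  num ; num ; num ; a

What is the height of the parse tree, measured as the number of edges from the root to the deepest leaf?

[L [L [L [L [E num]] ; [E num]] ; [E num]] ; [E a]]

5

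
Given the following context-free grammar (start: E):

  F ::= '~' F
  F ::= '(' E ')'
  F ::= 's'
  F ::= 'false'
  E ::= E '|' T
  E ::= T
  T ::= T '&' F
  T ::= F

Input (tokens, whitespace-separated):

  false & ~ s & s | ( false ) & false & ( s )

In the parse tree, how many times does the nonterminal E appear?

4

[E [E [T [T [T [F false]] & [F ~ [F s]]] & [F s]]] | [T [T [T [F ( [E [T [F false]]] )]] & [F false]] & [F ( [E [T [F s]]] )]]]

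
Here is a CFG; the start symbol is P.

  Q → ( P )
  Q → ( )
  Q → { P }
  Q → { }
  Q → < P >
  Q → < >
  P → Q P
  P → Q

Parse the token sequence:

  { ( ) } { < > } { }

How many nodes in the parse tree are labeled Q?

5

[P [Q { [P [Q ( )]] }] [P [Q { [P [Q < >]] }] [P [Q { }]]]]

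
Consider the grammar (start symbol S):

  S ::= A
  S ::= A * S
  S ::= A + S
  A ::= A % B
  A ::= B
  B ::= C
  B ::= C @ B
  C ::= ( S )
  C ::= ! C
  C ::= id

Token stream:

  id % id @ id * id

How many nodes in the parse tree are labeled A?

3

[S [A [A [B [C id]]] % [B [C id] @ [B [C id]]]] * [S [A [B [C id]]]]]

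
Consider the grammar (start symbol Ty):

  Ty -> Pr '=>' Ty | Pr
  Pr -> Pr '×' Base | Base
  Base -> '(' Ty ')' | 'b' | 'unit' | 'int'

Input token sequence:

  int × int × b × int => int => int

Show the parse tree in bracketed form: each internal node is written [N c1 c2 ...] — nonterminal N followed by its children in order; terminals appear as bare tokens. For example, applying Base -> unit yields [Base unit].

Ty
Pr => Ty
Pr × Base => Ty
Pr × Base × Base => Ty
Pr × Base × Base × Base => Ty
Base × Base × Base × Base => Ty
int × Base × Base × Base => Ty
int × int × Base × Base => Ty
int × int × b × Base => Ty
int × int × b × int => Ty
int × int × b × int => Pr => Ty
int × int × b × int => Base => Ty
int × int × b × int => int => Ty
int × int × b × int => int => Pr
int × int × b × int => int => Base
int × int × b × int => int => int

[Ty [Pr [Pr [Pr [Pr [Base int]] × [Base int]] × [Base b]] × [Base int]] => [Ty [Pr [Base int]] => [Ty [Pr [Base int]]]]]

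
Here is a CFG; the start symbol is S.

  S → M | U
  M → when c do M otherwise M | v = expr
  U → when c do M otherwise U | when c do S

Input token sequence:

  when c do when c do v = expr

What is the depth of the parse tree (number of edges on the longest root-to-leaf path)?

6

[S [U when c do [S [U when c do [S [M v = expr]]]]]]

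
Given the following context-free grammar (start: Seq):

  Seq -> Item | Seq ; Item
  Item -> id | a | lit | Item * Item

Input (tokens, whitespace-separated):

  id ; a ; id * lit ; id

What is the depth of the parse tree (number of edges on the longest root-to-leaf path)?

[Seq [Seq [Seq [Seq [Item id]] ; [Item a]] ; [Item [Item id] * [Item lit]]] ; [Item id]]

5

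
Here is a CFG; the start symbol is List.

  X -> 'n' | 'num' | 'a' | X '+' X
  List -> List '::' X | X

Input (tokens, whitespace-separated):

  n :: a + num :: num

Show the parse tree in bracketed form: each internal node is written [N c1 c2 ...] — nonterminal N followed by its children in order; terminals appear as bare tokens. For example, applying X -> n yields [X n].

List
List :: X
List :: X :: X
X :: X :: X
n :: X :: X
n :: X + X :: X
n :: a + X :: X
n :: a + num :: X
n :: a + num :: num

[List [List [List [X n]] :: [X [X a] + [X num]]] :: [X num]]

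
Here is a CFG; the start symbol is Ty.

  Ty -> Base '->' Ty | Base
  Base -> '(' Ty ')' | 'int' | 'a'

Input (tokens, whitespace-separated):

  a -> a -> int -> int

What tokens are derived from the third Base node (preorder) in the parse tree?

int

[Ty [Base a] -> [Ty [Base a] -> [Ty [Base int] -> [Ty [Base int]]]]]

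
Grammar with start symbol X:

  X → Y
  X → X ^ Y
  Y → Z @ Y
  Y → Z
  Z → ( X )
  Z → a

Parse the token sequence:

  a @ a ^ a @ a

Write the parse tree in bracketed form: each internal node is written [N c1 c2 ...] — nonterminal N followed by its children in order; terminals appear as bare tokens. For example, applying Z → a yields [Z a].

X
X ^ Y
Y ^ Y
Z @ Y ^ Y
a @ Y ^ Y
a @ Z ^ Y
a @ a ^ Y
a @ a ^ Z @ Y
a @ a ^ a @ Y
a @ a ^ a @ Z
a @ a ^ a @ a

[X [X [Y [Z a] @ [Y [Z a]]]] ^ [Y [Z a] @ [Y [Z a]]]]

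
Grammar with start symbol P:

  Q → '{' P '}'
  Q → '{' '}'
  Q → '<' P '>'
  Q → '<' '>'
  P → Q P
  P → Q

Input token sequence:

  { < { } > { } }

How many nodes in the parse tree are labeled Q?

4

[P [Q { [P [Q < [P [Q { }]] >] [P [Q { }]]] }]]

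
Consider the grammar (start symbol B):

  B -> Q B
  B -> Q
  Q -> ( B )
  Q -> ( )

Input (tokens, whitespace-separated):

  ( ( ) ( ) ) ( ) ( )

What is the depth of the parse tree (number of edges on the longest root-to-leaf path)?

5

[B [Q ( [B [Q ( )] [B [Q ( )]]] )] [B [Q ( )] [B [Q ( )]]]]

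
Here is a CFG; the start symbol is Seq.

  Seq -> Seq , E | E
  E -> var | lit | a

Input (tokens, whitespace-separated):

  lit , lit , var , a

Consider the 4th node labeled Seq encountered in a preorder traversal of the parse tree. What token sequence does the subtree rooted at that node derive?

lit

[Seq [Seq [Seq [Seq [E lit]] , [E lit]] , [E var]] , [E a]]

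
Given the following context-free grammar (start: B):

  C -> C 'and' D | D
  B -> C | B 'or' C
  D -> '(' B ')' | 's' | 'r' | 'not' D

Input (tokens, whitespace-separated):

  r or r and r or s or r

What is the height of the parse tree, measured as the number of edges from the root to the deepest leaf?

[B [B [B [B [C [D r]]] or [C [C [D r]] and [D r]]] or [C [D s]]] or [C [D r]]]

6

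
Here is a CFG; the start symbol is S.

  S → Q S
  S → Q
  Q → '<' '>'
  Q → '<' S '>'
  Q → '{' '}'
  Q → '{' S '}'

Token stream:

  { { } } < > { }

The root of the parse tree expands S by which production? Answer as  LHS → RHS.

S → Q S

[S [Q { [S [Q { }]] }] [S [Q < >] [S [Q { }]]]]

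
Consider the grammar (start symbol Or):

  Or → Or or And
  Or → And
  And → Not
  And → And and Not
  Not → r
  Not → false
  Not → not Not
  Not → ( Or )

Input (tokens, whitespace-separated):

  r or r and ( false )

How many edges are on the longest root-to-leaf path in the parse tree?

6

[Or [Or [And [Not r]]] or [And [And [Not r]] and [Not ( [Or [And [Not false]]] )]]]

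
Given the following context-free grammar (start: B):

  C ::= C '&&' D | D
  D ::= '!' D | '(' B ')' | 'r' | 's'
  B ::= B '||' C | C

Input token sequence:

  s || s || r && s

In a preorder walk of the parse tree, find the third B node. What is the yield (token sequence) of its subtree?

s

[B [B [B [C [D s]]] || [C [D s]]] || [C [C [D r]] && [D s]]]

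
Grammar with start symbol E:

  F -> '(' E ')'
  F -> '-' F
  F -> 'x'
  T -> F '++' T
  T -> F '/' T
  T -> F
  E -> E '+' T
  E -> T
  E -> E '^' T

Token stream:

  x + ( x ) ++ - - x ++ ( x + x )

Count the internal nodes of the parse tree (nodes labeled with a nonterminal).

21

[E [E [T [F x]]] + [T [F ( [E [T [F x]]] )] ++ [T [F - [F - [F x]]] ++ [T [F ( [E [E [T [F x]]] + [T [F x]]] )]]]]]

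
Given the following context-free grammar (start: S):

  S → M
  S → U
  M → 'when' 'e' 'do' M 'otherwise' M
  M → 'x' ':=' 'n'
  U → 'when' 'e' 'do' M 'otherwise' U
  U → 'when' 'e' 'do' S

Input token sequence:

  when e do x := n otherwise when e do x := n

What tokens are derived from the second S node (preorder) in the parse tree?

x := n

[S [U when e do [M x := n] otherwise [U when e do [S [M x := n]]]]]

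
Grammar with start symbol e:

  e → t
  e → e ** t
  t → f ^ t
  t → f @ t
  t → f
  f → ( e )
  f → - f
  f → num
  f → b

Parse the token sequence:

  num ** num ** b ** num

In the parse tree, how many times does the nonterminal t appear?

4

[e [e [e [e [t [f num]]] ** [t [f num]]] ** [t [f b]]] ** [t [f num]]]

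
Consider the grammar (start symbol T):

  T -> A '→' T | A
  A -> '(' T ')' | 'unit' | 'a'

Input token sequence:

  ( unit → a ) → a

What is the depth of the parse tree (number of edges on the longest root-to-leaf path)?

[T [A ( [T [A unit] → [T [A a]]] )] → [T [A a]]]

5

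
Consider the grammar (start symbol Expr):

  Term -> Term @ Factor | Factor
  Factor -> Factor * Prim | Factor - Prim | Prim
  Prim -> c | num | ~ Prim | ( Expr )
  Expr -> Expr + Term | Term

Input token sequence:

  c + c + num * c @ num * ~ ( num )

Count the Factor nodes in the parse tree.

[Expr [Expr [Expr [Term [Factor [Prim c]]]] + [Term [Factor [Prim c]]]] + [Term [Term [Factor [Factor [Prim num]] * [Prim c]]] @ [Factor [Factor [Prim num]] * [Prim ~ [Prim ( [Expr [Term [Factor [Prim num]]]] )]]]]]

7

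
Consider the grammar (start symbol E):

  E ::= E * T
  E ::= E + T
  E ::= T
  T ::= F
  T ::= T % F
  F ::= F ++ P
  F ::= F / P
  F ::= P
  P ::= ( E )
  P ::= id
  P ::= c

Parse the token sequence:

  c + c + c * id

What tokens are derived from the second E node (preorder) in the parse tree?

c + c + c

[E [E [E [E [T [F [P c]]]] + [T [F [P c]]]] + [T [F [P c]]]] * [T [F [P id]]]]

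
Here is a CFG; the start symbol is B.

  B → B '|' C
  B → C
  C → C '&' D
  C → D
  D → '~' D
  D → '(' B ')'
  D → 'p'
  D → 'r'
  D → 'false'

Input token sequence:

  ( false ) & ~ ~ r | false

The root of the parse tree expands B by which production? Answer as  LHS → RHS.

B → B '|' C

[B [B [C [C [D ( [B [C [D false]]] )]] & [D ~ [D ~ [D r]]]]] | [C [D false]]]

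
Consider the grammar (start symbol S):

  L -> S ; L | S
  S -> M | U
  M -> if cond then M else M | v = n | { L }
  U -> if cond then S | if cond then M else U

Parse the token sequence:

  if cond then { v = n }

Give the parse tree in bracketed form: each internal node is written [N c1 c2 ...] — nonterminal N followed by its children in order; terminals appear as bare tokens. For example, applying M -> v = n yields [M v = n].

[S [U if cond then [S [M { [L [S [M v = n]]] }]]]]

S
U
if cond then S
if cond then M
if cond then { L }
if cond then { S }
if cond then { M }
if cond then { v = n }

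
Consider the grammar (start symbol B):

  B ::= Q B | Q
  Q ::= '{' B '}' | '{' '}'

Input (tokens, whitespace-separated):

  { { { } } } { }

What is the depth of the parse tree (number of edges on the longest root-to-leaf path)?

[B [Q { [B [Q { [B [Q { }]] }]] }] [B [Q { }]]]

6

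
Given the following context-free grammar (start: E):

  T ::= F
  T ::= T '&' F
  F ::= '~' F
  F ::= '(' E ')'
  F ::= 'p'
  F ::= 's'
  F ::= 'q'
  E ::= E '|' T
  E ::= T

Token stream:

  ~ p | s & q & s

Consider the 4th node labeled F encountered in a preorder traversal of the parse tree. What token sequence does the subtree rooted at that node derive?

q

[E [E [T [F ~ [F p]]]] | [T [T [T [F s]] & [F q]] & [F s]]]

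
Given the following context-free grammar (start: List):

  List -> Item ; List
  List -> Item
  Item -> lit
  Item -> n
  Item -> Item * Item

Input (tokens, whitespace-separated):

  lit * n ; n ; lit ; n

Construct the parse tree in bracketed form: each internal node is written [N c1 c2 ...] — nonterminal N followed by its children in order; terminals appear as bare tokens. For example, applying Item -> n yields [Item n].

List
Item ; List
Item * Item ; List
lit * Item ; List
lit * n ; List
lit * n ; Item ; List
lit * n ; n ; List
lit * n ; n ; Item ; List
lit * n ; n ; lit ; List
lit * n ; n ; lit ; Item
lit * n ; n ; lit ; n

[List [Item [Item lit] * [Item n]] ; [List [Item n] ; [List [Item lit] ; [List [Item n]]]]]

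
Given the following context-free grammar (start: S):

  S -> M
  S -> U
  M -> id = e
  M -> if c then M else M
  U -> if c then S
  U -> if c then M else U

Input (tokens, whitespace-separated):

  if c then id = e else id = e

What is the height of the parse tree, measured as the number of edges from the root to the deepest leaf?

3

[S [M if c then [M id = e] else [M id = e]]]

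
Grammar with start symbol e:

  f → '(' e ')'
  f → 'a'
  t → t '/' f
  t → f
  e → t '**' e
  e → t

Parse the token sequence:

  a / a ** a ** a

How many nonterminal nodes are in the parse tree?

11

[e [t [t [f a]] / [f a]] ** [e [t [f a]] ** [e [t [f a]]]]]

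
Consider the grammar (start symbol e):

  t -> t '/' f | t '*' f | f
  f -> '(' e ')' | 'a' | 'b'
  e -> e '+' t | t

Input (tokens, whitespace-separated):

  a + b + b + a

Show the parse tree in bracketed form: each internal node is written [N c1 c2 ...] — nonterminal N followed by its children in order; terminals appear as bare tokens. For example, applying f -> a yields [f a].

e
e + t
e + t + t
e + t + t + t
t + t + t + t
f + t + t + t
a + t + t + t
a + f + t + t
a + b + t + t
a + b + f + t
a + b + b + t
a + b + b + f
a + b + b + a

[e [e [e [e [t [f a]]] + [t [f b]]] + [t [f b]]] + [t [f a]]]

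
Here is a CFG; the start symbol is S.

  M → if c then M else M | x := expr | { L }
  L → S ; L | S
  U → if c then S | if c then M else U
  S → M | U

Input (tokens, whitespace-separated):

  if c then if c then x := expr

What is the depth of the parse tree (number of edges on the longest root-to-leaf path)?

[S [U if c then [S [U if c then [S [M x := expr]]]]]]

6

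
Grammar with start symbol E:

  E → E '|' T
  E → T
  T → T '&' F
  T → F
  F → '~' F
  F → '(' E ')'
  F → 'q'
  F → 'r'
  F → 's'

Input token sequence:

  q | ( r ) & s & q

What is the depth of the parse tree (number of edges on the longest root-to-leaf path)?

[E [E [T [F q]]] | [T [T [T [F ( [E [T [F r]]] )]] & [F s]] & [F q]]]

8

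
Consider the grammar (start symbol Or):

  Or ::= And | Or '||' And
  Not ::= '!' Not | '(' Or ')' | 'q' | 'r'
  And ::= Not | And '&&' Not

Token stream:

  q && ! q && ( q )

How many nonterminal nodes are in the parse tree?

[Or [And [And [And [Not q]] && [Not ! [Not q]]] && [Not ( [Or [And [Not q]]] )]]]

11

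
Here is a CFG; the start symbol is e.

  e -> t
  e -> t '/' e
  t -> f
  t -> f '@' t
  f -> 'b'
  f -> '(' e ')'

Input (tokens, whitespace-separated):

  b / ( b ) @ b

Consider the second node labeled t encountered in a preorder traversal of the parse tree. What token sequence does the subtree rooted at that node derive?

( b ) @ b

[e [t [f b]] / [e [t [f ( [e [t [f b]]] )] @ [t [f b]]]]]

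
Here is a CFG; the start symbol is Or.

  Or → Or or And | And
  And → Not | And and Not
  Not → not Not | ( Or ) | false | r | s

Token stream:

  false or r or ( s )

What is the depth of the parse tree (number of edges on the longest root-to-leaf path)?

[Or [Or [Or [And [Not false]]] or [And [Not r]]] or [And [Not ( [Or [And [Not s]]] )]]]

6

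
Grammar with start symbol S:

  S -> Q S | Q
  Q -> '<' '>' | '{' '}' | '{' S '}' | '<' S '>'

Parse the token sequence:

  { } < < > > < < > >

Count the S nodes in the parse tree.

5

[S [Q { }] [S [Q < [S [Q < >]] >] [S [Q < [S [Q < >]] >]]]]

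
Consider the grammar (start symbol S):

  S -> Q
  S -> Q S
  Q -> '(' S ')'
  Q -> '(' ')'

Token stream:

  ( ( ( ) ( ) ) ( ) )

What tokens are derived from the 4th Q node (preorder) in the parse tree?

( )

[S [Q ( [S [Q ( [S [Q ( )] [S [Q ( )]]] )] [S [Q ( )]]] )]]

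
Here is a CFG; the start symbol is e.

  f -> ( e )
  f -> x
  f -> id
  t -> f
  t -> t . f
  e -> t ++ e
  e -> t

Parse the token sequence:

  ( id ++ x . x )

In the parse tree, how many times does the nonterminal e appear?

3

[e [t [f ( [e [t [f id]] ++ [e [t [t [f x]] . [f x]]]] )]]]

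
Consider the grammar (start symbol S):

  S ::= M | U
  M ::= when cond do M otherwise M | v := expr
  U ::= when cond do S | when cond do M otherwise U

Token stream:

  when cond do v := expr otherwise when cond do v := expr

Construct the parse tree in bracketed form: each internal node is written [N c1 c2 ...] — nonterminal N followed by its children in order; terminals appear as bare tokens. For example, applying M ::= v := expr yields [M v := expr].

S
U
when cond do M otherwise U
when cond do v := expr otherwise U
when cond do v := expr otherwise when cond do S
when cond do v := expr otherwise when cond do M
when cond do v := expr otherwise when cond do v := expr

[S [U when cond do [M v := expr] otherwise [U when cond do [S [M v := expr]]]]]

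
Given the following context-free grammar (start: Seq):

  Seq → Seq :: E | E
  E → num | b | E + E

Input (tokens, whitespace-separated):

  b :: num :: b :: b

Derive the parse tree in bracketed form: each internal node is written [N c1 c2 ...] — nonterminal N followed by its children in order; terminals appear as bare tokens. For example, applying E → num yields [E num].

[Seq [Seq [Seq [Seq [E b]] :: [E num]] :: [E b]] :: [E b]]

Seq
Seq :: E
Seq :: E :: E
Seq :: E :: E :: E
E :: E :: E :: E
b :: E :: E :: E
b :: num :: E :: E
b :: num :: b :: E
b :: num :: b :: b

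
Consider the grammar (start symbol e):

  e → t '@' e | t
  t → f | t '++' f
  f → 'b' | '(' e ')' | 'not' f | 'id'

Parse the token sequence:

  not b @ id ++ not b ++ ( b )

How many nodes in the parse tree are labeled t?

5

[e [t [f not [f b]]] @ [e [t [t [t [f id]] ++ [f not [f b]]] ++ [f ( [e [t [f b]]] )]]]]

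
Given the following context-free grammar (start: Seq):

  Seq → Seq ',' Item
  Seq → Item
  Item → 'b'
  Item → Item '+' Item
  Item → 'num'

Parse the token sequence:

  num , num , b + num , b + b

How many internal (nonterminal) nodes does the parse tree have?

[Seq [Seq [Seq [Seq [Item num]] , [Item num]] , [Item [Item b] + [Item num]]] , [Item [Item b] + [Item b]]]

12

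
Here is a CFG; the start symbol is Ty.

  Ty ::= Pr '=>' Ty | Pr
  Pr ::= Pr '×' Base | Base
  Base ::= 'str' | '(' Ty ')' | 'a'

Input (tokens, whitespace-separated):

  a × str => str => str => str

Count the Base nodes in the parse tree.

5

[Ty [Pr [Pr [Base a]] × [Base str]] => [Ty [Pr [Base str]] => [Ty [Pr [Base str]] => [Ty [Pr [Base str]]]]]]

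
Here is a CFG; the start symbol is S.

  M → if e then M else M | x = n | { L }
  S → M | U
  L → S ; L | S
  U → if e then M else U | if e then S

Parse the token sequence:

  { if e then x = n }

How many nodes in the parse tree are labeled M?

[S [M { [L [S [U if e then [S [M x = n]]]]] }]]

2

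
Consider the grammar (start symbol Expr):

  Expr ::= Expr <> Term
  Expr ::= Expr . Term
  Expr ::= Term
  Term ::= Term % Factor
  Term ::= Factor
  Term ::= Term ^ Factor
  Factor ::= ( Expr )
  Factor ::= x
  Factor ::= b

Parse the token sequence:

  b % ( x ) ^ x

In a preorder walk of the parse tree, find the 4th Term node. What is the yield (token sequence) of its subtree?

[Expr [Term [Term [Term [Factor b]] % [Factor ( [Expr [Term [Factor x]]] )]] ^ [Factor x]]]

x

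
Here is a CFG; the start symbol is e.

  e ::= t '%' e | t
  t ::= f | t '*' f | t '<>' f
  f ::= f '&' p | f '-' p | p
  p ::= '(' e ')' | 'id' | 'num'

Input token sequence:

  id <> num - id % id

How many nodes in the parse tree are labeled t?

3

[e [t [t [f [p id]]] <> [f [f [p num]] - [p id]]] % [e [t [f [p id]]]]]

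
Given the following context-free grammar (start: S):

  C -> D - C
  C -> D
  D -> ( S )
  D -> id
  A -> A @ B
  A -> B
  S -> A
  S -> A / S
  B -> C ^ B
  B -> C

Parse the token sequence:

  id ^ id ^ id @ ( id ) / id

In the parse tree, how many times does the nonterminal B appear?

6

[S [A [A [B [C [D id]] ^ [B [C [D id]] ^ [B [C [D id]]]]]] @ [B [C [D ( [S [A [B [C [D id]]]]] )]]]] / [S [A [B [C [D id]]]]]]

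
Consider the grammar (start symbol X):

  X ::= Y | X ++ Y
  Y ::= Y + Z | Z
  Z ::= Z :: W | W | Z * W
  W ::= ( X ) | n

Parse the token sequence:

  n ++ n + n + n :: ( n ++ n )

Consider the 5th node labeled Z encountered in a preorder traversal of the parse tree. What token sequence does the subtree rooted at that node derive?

n

[X [X [Y [Z [W n]]]] ++ [Y [Y [Y [Z [W n]]] + [Z [W n]]] + [Z [Z [W n]] :: [W ( [X [X [Y [Z [W n]]]] ++ [Y [Z [W n]]]] )]]]]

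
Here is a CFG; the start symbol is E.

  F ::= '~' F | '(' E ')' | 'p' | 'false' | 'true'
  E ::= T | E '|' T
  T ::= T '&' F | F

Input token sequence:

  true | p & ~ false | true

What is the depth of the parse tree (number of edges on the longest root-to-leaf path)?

5

[E [E [E [T [F true]]] | [T [T [F p]] & [F ~ [F false]]]] | [T [F true]]]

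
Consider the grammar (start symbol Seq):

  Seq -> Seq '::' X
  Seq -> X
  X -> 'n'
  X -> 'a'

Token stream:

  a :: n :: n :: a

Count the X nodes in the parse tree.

4

[Seq [Seq [Seq [Seq [X a]] :: [X n]] :: [X n]] :: [X a]]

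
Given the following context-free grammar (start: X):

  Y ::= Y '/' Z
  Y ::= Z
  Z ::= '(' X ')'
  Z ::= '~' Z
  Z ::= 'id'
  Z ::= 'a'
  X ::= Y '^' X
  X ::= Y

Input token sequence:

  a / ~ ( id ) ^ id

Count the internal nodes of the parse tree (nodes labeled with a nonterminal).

[X [Y [Y [Z a]] / [Z ~ [Z ( [X [Y [Z id]]] )]]] ^ [X [Y [Z id]]]]

12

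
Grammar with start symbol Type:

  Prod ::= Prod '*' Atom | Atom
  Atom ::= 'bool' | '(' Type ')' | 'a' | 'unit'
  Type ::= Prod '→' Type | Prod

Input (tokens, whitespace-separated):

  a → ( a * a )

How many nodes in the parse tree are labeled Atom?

4

[Type [Prod [Atom a]] → [Type [Prod [Atom ( [Type [Prod [Prod [Atom a]] * [Atom a]]] )]]]]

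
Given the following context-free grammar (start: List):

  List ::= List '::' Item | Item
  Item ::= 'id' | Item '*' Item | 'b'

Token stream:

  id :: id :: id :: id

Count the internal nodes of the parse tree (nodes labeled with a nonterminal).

8

[List [List [List [List [Item id]] :: [Item id]] :: [Item id]] :: [Item id]]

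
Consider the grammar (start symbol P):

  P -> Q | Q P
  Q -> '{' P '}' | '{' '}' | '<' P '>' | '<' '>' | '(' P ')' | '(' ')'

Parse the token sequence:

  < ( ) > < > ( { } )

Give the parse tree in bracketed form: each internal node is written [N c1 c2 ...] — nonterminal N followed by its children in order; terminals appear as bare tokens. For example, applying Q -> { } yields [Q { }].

P
Q P
< P > P
< Q > P
< ( ) > P
< ( ) > Q P
< ( ) > < > P
< ( ) > < > Q
< ( ) > < > ( P )
< ( ) > < > ( Q )
< ( ) > < > ( { } )

[P [Q < [P [Q ( )]] >] [P [Q < >] [P [Q ( [P [Q { }]] )]]]]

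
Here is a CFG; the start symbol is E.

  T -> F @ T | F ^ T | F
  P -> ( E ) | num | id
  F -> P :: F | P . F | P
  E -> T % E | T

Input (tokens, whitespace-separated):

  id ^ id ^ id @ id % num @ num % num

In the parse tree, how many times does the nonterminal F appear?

7

[E [T [F [P id]] ^ [T [F [P id]] ^ [T [F [P id]] @ [T [F [P id]]]]]] % [E [T [F [P num]] @ [T [F [P num]]]] % [E [T [F [P num]]]]]]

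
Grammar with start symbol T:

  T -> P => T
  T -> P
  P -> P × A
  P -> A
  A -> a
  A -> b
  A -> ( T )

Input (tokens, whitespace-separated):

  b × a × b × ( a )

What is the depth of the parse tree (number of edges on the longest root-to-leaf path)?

[T [P [P [P [P [A b]] × [A a]] × [A b]] × [A ( [T [P [A a]]] )]]]

6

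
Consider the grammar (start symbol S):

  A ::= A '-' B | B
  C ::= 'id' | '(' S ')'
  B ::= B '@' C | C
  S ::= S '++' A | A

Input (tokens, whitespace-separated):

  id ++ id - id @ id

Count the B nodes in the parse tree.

[S [S [A [B [C id]]]] ++ [A [A [B [C id]]] - [B [B [C id]] @ [C id]]]]

4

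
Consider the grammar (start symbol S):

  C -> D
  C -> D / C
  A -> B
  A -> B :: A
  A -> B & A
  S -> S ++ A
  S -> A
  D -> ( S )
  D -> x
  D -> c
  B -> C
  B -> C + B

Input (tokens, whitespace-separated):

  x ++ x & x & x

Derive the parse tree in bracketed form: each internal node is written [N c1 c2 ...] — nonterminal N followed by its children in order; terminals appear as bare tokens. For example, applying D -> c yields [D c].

[S [S [A [B [C [D x]]]]] ++ [A [B [C [D x]]] & [A [B [C [D x]]] & [A [B [C [D x]]]]]]]

S
S ++ A
A ++ A
B ++ A
C ++ A
D ++ A
x ++ A
x ++ B & A
x ++ C & A
x ++ D & A
x ++ x & A
x ++ x & B & A
x ++ x & C & A
x ++ x & D & A
x ++ x & x & A
x ++ x & x & B
x ++ x & x & C
x ++ x & x & D
x ++ x & x & x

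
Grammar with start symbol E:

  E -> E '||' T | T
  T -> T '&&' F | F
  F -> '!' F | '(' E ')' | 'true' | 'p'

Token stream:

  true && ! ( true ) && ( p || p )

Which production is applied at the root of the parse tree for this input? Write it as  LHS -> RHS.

E -> T

[E [T [T [T [F true]] && [F ! [F ( [E [T [F true]]] )]]] && [F ( [E [E [T [F p]]] || [T [F p]]] )]]]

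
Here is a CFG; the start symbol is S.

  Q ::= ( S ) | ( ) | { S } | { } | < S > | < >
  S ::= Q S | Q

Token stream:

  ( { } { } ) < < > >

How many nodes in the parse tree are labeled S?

[S [Q ( [S [Q { }] [S [Q { }]]] )] [S [Q < [S [Q < >]] >]]]

5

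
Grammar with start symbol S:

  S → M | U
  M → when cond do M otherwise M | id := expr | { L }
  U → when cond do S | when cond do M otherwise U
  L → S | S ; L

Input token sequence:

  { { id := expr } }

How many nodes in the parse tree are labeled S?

[S [M { [L [S [M { [L [S [M id := expr]]] }]]] }]]

3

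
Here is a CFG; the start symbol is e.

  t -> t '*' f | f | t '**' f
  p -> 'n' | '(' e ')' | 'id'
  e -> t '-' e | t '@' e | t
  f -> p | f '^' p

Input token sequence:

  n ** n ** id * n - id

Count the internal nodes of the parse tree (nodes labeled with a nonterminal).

[e [t [t [t [t [f [p n]]] ** [f [p n]]] ** [f [p id]]] * [f [p n]]] - [e [t [f [p id]]]]]

17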